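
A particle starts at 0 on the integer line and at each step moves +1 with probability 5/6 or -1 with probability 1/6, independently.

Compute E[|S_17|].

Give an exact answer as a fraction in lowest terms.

Answer: 5329605982097/470184984576

Derivation:
S_17 takes values m ≡ 1 (mod 2) with |m| ≤ 17; P(S_17=m) = C(17,(17+m)/2) · (5/6)^((17+m)/2) · (1/6)^((17-m)/2).
Distribution: P(S=-17)=1/16926659444736, P(S=-15)=85/16926659444736, P(S=-13)=425/2115832430592, P(S=-11)=10625/2115832430592, P(S=-9)=371875/4231664861184, P(S=-7)=4834375/4231664861184, P(S=-5)=24171875/2115832430592, P(S=-3)=189921875/2115832430592, P(S=-1)=4748046875/8463329722368, P(S=1)=23740234375/8463329722368, P(S=3)=23740234375/2115832430592, P(S=5)=75537109375/2115832430592, P(S=7)=377685546875/4231664861184, P(S=9)=726318359375/4231664861184, P(S=11)=518798828125/2115832430592, P(S=13)=518798828125/2115832430592, P(S=15)=2593994140625/16926659444736, P(S=17)=762939453125/16926659444736
E[|S_17|] = Σ_m |m|·P(S_17=m) = 5329605982097/470184984576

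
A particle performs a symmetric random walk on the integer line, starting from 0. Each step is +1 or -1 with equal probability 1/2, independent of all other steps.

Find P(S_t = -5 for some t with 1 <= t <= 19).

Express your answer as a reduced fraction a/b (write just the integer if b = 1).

Answer: 34495/131072

Derivation:
Count via complement. Let g(t,s) = #length-t paths at position s with S_1..S_t all ≠ -5.
g(t,s) = g(t-1,s-1) + g(t-1,s+1) for s ≠ -5; g(t,-5) = 0.
t=0: g(0,0)=1
t=1: g(1,-1)=1 g(1,1)=1
t=2: g(2,-2)=1 g(2,0)=2 g(2,2)=1
t=3: g(3,-3)=1 g(3,-1)=3 g(3,1)=3 g(3,3)=1
t=4: g(4,-4)=1 g(4,-2)=4 g(4,0)=6 g(4,2)=4 g(4,4)=1
t=5: g(5,-3)=5 g(5,-1)=10 g(5,1)=10 g(5,3)=5 g(5,5)=1
t=6: g(6,-4)=5 g(6,-2)=15 g(6,0)=20 g(6,2)=15 g(6,4)=6 g(6,6)=1
t=7: g(7,-3)=20 g(7,-1)=35 g(7,1)=35 g(7,3)=21 g(7,5)=7 g(7,7)=1
t=8: g(8,-4)=20 g(8,-2)=55 g(8,0)=70 g(8,2)=56 g(8,4)=28 g(8,6)=8 g(8,8)=1
t=9: g(9,-3)=75 g(9,-1)=125 g(9,1)=126 g(9,3)=84 g(9,5)=36 g(9,7)=9 g(9,9)=1
t=10: g(10,-4)=75 g(10,-2)=200 g(10,0)=251 g(10,2)=210 g(10,4)=120 g(10,6)=45 g(10,8)=10 g(10,10)=1
t=11: g(11,-3)=275 g(11,-1)=451 g(11,1)=461 g(11,3)=330 g(11,5)=165 g(11,7)=55 g(11,9)=11 g(11,11)=1
t=12: g(12,-4)=275 g(12,-2)=726 g(12,0)=912 g(12,2)=791 g(12,4)=495 g(12,6)=220 g(12,8)=66 g(12,10)=12 g(12,12)=1
t=13: g(13,-3)=1001 g(13,-1)=1638 g(13,1)=1703 g(13,3)=1286 g(13,5)=715 g(13,7)=286 g(13,9)=78 g(13,11)=13 g(13,13)=1
t=14: g(14,-4)=1001 g(14,-2)=2639 g(14,0)=3341 g(14,2)=2989 g(14,4)=2001 g(14,6)=1001 g(14,8)=364 g(14,10)=91 g(14,12)=14 g(14,14)=1
t=15: g(15,-3)=3640 g(15,-1)=5980 g(15,1)=6330 g(15,3)=4990 g(15,5)=3002 g(15,7)=1365 g(15,9)=455 g(15,11)=105 g(15,13)=15 g(15,15)=1
t=16: g(16,-4)=3640 g(16,-2)=9620 g(16,0)=12310 g(16,2)=11320 g(16,4)=7992 g(16,6)=4367 g(16,8)=1820 g(16,10)=560 g(16,12)=120 g(16,14)=16 g(16,16)=1
t=17: g(17,-3)=13260 g(17,-1)=21930 g(17,1)=23630 g(17,3)=19312 g(17,5)=12359 g(17,7)=6187 g(17,9)=2380 g(17,11)=680 g(17,13)=136 g(17,15)=17 g(17,17)=1
t=18: g(18,-4)=13260 g(18,-2)=35190 g(18,0)=45560 g(18,2)=42942 g(18,4)=31671 g(18,6)=18546 g(18,8)=8567 g(18,10)=3060 g(18,12)=816 g(18,14)=153 g(18,16)=18 g(18,18)=1
t=19: g(19,-3)=48450 g(19,-1)=80750 g(19,1)=88502 g(19,3)=74613 g(19,5)=50217 g(19,7)=27113 g(19,9)=11627 g(19,11)=3876 g(19,13)=969 g(19,15)=171 g(19,17)=19 g(19,19)=1
Paths never hitting -5: Σ_s g(19,s) = 386308
Paths hitting -5: 2^19 - 386308 = 137980
P = 137980/524288 = 34495/131072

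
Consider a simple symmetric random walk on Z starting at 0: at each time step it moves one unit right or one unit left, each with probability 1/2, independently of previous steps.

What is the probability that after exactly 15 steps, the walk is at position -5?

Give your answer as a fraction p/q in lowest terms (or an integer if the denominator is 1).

To reach position -5 after 15 steps: need 5 steps of +1 and 10 of -1.
Favorable paths: C(15,5) = 3003
Total paths: 2^15 = 32768
P = 3003/32768 = 3003/32768

Answer: 3003/32768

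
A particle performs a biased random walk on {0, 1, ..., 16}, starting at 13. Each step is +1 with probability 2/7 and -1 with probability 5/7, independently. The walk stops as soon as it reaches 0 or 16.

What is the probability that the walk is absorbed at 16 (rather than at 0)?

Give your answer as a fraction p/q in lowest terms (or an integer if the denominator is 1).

Answer: 3255186488/50862608363

Derivation:
Biased walk: p = 2/7, q = 5/7, r = q/p = 5/2
Gambler's ruin: P(hit 16 before 0 | start at 13) = (1 - r^a)/(1 - r^N)
r^13 = 1220703125/8192; r^16 = 152587890625/65536
P = (1 - 1220703125/8192) / (1 - 152587890625/65536) = -1220694933/8192 / -152587825089/65536 = 3255186488/50862608363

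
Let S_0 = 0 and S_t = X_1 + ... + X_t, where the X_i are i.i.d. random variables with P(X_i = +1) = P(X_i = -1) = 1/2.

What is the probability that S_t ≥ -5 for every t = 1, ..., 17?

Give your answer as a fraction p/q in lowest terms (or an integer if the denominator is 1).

Answer: 28067/32768

Derivation:
Let f(t,s) = #length-t paths at position s with S_1..S_t all ≥ -5.
f(t,s) = f(t-1,s-1) + f(t-1,s+1) for s ≥ -5; f(t,s) = 0 for s < -5.
t=0: f(0,0)=1
t=1: f(1,-1)=1 f(1,1)=1
t=2: f(2,-2)=1 f(2,0)=2 f(2,2)=1
t=3: f(3,-3)=1 f(3,-1)=3 f(3,1)=3 f(3,3)=1
t=4: f(4,-4)=1 f(4,-2)=4 f(4,0)=6 f(4,2)=4 f(4,4)=1
t=5: f(5,-5)=1 f(5,-3)=5 f(5,-1)=10 f(5,1)=10 f(5,3)=5 f(5,5)=1
t=6: f(6,-4)=6 f(6,-2)=15 f(6,0)=20 f(6,2)=15 f(6,4)=6 f(6,6)=1
t=7: f(7,-5)=6 f(7,-3)=21 f(7,-1)=35 f(7,1)=35 f(7,3)=21 f(7,5)=7 f(7,7)=1
t=8: f(8,-4)=27 f(8,-2)=56 f(8,0)=70 f(8,2)=56 f(8,4)=28 f(8,6)=8 f(8,8)=1
t=9: f(9,-5)=27 f(9,-3)=83 f(9,-1)=126 f(9,1)=126 f(9,3)=84 f(9,5)=36 f(9,7)=9 f(9,9)=1
t=10: f(10,-4)=110 f(10,-2)=209 f(10,0)=252 f(10,2)=210 f(10,4)=120 f(10,6)=45 f(10,8)=10 f(10,10)=1
t=11: f(11,-5)=110 f(11,-3)=319 f(11,-1)=461 f(11,1)=462 f(11,3)=330 f(11,5)=165 f(11,7)=55 f(11,9)=11 f(11,11)=1
t=12: f(12,-4)=429 f(12,-2)=780 f(12,0)=923 f(12,2)=792 f(12,4)=495 f(12,6)=220 f(12,8)=66 f(12,10)=12 f(12,12)=1
t=13: f(13,-5)=429 f(13,-3)=1209 f(13,-1)=1703 f(13,1)=1715 f(13,3)=1287 f(13,5)=715 f(13,7)=286 f(13,9)=78 f(13,11)=13 f(13,13)=1
t=14: f(14,-4)=1638 f(14,-2)=2912 f(14,0)=3418 f(14,2)=3002 f(14,4)=2002 f(14,6)=1001 f(14,8)=364 f(14,10)=91 f(14,12)=14 f(14,14)=1
t=15: f(15,-5)=1638 f(15,-3)=4550 f(15,-1)=6330 f(15,1)=6420 f(15,3)=5004 f(15,5)=3003 f(15,7)=1365 f(15,9)=455 f(15,11)=105 f(15,13)=15 f(15,15)=1
t=16: f(16,-4)=6188 f(16,-2)=10880 f(16,0)=12750 f(16,2)=11424 f(16,4)=8007 f(16,6)=4368 f(16,8)=1820 f(16,10)=560 f(16,12)=120 f(16,14)=16 f(16,16)=1
t=17: f(17,-5)=6188 f(17,-3)=17068 f(17,-1)=23630 f(17,1)=24174 f(17,3)=19431 f(17,5)=12375 f(17,7)=6188 f(17,9)=2380 f(17,11)=680 f(17,13)=136 f(17,15)=17 f(17,17)=1
Σ_s f(17,s) = 112268
P = 112268/131072 = 28067/32768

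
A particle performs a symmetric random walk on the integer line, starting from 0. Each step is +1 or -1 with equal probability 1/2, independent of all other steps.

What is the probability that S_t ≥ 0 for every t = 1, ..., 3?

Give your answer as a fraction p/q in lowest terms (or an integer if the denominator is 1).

Let f(t,s) = #length-t paths at position s with S_1..S_t all ≥ 0.
f(t,s) = f(t-1,s-1) + f(t-1,s+1) for s ≥ 0; f(t,s) = 0 for s < 0.
t=0: f(0,0)=1
t=1: f(1,1)=1
t=2: f(2,0)=1 f(2,2)=1
t=3: f(3,1)=2 f(3,3)=1
Σ_s f(3,s) = 3
P = 3/8 = 3/8

Answer: 3/8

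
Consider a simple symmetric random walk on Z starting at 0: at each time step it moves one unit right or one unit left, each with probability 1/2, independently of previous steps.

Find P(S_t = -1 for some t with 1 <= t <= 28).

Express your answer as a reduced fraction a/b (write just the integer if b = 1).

Count via complement. Let g(t,s) = #length-t paths at position s with S_1..S_t all ≠ -1.
g(t,s) = g(t-1,s-1) + g(t-1,s+1) for s ≠ -1; g(t,-1) = 0.
t=0: g(0,0)=1
t=1: g(1,1)=1
t=2: g(2,0)=1 g(2,2)=1
t=3: g(3,1)=2 g(3,3)=1
t=4: g(4,0)=2 g(4,2)=3 g(4,4)=1
t=5: g(5,1)=5 g(5,3)=4 g(5,5)=1
t=6: g(6,0)=5 g(6,2)=9 g(6,4)=5 g(6,6)=1
t=7: g(7,1)=14 g(7,3)=14 g(7,5)=6 g(7,7)=1
t=8: g(8,0)=14 g(8,2)=28 g(8,4)=20 g(8,6)=7 g(8,8)=1
t=9: g(9,1)=42 g(9,3)=48 g(9,5)=27 g(9,7)=8 g(9,9)=1
t=10: g(10,0)=42 g(10,2)=90 g(10,4)=75 g(10,6)=35 g(10,8)=9 g(10,10)=1
t=11: g(11,1)=132 g(11,3)=165 g(11,5)=110 g(11,7)=44 g(11,9)=10 g(11,11)=1
t=12: g(12,0)=132 g(12,2)=297 g(12,4)=275 g(12,6)=154 g(12,8)=54 g(12,10)=11 g(12,12)=1
t=13: g(13,1)=429 g(13,3)=572 g(13,5)=429 g(13,7)=208 g(13,9)=65 g(13,11)=12 g(13,13)=1
t=14: g(14,0)=429 g(14,2)=1001 g(14,4)=1001 g(14,6)=637 g(14,8)=273 g(14,10)=77 g(14,12)=13 g(14,14)=1
t=15: g(15,1)=1430 g(15,3)=2002 g(15,5)=1638 g(15,7)=910 g(15,9)=350 g(15,11)=90 g(15,13)=14 g(15,15)=1
t=16: g(16,0)=1430 g(16,2)=3432 g(16,4)=3640 g(16,6)=2548 g(16,8)=1260 g(16,10)=440 g(16,12)=104 g(16,14)=15 g(16,16)=1
t=17: g(17,1)=4862 g(17,3)=7072 g(17,5)=6188 g(17,7)=3808 g(17,9)=1700 g(17,11)=544 g(17,13)=119 g(17,15)=16 g(17,17)=1
t=18: g(18,0)=4862 g(18,2)=11934 g(18,4)=13260 g(18,6)=9996 g(18,8)=5508 g(18,10)=2244 g(18,12)=663 g(18,14)=135 g(18,16)=17 g(18,18)=1
t=19: g(19,1)=16796 g(19,3)=25194 g(19,5)=23256 g(19,7)=15504 g(19,9)=7752 g(19,11)=2907 g(19,13)=798 g(19,15)=152 g(19,17)=18 g(19,19)=1
t=20: g(20,0)=16796 g(20,2)=41990 g(20,4)=48450 g(20,6)=38760 g(20,8)=23256 g(20,10)=10659 g(20,12)=3705 g(20,14)=950 g(20,16)=170 g(20,18)=19 g(20,20)=1
t=21: g(21,1)=58786 g(21,3)=90440 g(21,5)=87210 g(21,7)=62016 g(21,9)=33915 g(21,11)=14364 g(21,13)=4655 g(21,15)=1120 g(21,17)=189 g(21,19)=20 g(21,21)=1
t=22: g(22,0)=58786 g(22,2)=149226 g(22,4)=177650 g(22,6)=149226 g(22,8)=95931 g(22,10)=48279 g(22,12)=19019 g(22,14)=5775 g(22,16)=1309 g(22,18)=209 g(22,20)=21 g(22,22)=1
t=23: g(23,1)=208012 g(23,3)=326876 g(23,5)=326876 g(23,7)=245157 g(23,9)=144210 g(23,11)=67298 g(23,13)=24794 g(23,15)=7084 g(23,17)=1518 g(23,19)=230 g(23,21)=22 g(23,23)=1
t=24: g(24,0)=208012 g(24,2)=534888 g(24,4)=653752 g(24,6)=572033 g(24,8)=389367 g(24,10)=211508 g(24,12)=92092 g(24,14)=31878 g(24,16)=8602 g(24,18)=1748 g(24,20)=252 g(24,22)=23 g(24,24)=1
t=25: g(25,1)=742900 g(25,3)=1188640 g(25,5)=1225785 g(25,7)=961400 g(25,9)=600875 g(25,11)=303600 g(25,13)=123970 g(25,15)=40480 g(25,17)=10350 g(25,19)=2000 g(25,21)=275 g(25,23)=24 g(25,25)=1
t=26: g(26,0)=742900 g(26,2)=1931540 g(26,4)=2414425 g(26,6)=2187185 g(26,8)=1562275 g(26,10)=904475 g(26,12)=427570 g(26,14)=164450 g(26,16)=50830 g(26,18)=12350 g(26,20)=2275 g(26,22)=299 g(26,24)=25 g(26,26)=1
t=27: g(27,1)=2674440 g(27,3)=4345965 g(27,5)=4601610 g(27,7)=3749460 g(27,9)=2466750 g(27,11)=1332045 g(27,13)=592020 g(27,15)=215280 g(27,17)=63180 g(27,19)=14625 g(27,21)=2574 g(27,23)=324 g(27,25)=26 g(27,27)=1
t=28: g(28,0)=2674440 g(28,2)=7020405 g(28,4)=8947575 g(28,6)=8351070 g(28,8)=6216210 g(28,10)=3798795 g(28,12)=1924065 g(28,14)=807300 g(28,16)=278460 g(28,18)=77805 g(28,20)=17199 g(28,22)=2898 g(28,24)=350 g(28,26)=27 g(28,28)=1
Paths never hitting -1: Σ_s g(28,s) = 40116600
Paths hitting -1: 2^28 - 40116600 = 228318856
P = 228318856/268435456 = 28539857/33554432

Answer: 28539857/33554432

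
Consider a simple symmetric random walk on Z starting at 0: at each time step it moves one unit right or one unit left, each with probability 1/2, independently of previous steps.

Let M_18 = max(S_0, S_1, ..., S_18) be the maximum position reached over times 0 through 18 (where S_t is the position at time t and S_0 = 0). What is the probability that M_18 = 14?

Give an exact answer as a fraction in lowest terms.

Answer: 153/262144

Derivation:
Let M_18 = max(S_0,...,S_18). Use the reflection principle: for j ≥ 1, #{paths with M_18 ≥ j} = #{S_18 ≥ j} + #{S_18 ≥ j+1}.
By reflection, #{M_18 ≥ 14} = #{S_18 ≥ 14} + #{S_18 ≥ 15} = 172 + 19 = 191.
#{M_18 ≥ 15} = #{S_18 ≥ 15} + #{S_18 ≥ 16} = 19 + 19 = 38.
#{M_18 = 14} = 191 - 38 = 153.
P(M_18 = 14) = 153/262144 = 153/262144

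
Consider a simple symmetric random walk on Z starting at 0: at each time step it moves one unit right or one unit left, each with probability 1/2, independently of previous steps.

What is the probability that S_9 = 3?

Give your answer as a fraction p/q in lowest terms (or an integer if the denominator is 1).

To reach position 3 after 9 steps: need 6 steps of +1 and 3 of -1.
Favorable paths: C(9,6) = 84
Total paths: 2^9 = 512
P = 84/512 = 21/128

Answer: 21/128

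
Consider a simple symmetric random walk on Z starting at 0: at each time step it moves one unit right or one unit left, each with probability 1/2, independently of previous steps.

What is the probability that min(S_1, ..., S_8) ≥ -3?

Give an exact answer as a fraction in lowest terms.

Answer: 105/128

Derivation:
Let f(t,s) = #length-t paths at position s with S_1..S_t all ≥ -3.
f(t,s) = f(t-1,s-1) + f(t-1,s+1) for s ≥ -3; f(t,s) = 0 for s < -3.
t=0: f(0,0)=1
t=1: f(1,-1)=1 f(1,1)=1
t=2: f(2,-2)=1 f(2,0)=2 f(2,2)=1
t=3: f(3,-3)=1 f(3,-1)=3 f(3,1)=3 f(3,3)=1
t=4: f(4,-2)=4 f(4,0)=6 f(4,2)=4 f(4,4)=1
t=5: f(5,-3)=4 f(5,-1)=10 f(5,1)=10 f(5,3)=5 f(5,5)=1
t=6: f(6,-2)=14 f(6,0)=20 f(6,2)=15 f(6,4)=6 f(6,6)=1
t=7: f(7,-3)=14 f(7,-1)=34 f(7,1)=35 f(7,3)=21 f(7,5)=7 f(7,7)=1
t=8: f(8,-2)=48 f(8,0)=69 f(8,2)=56 f(8,4)=28 f(8,6)=8 f(8,8)=1
Σ_s f(8,s) = 210
P = 210/256 = 105/128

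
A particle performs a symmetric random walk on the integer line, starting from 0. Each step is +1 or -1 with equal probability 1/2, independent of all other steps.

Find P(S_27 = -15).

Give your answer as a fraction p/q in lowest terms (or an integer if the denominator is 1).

Answer: 148005/67108864

Derivation:
To reach position -15 after 27 steps: need 6 steps of +1 and 21 of -1.
Favorable paths: C(27,6) = 296010
Total paths: 2^27 = 134217728
P = 296010/134217728 = 148005/67108864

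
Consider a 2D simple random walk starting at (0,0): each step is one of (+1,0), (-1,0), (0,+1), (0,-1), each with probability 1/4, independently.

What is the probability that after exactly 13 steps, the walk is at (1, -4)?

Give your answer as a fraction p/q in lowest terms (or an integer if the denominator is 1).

Let h be the number of horizontal steps (so 13-h are vertical). To end at (1,-4) need (h+1)/2 right-steps and ((13-h)-4)/2 up-steps.
Sum over h with 1 ≤ h ≤ 9, h ≡ 1 (mod 2), 13-h ≡ 0 (mod 2):
h=1: C(13,1)·C(1,1)·C(12,4) = 13·1·495 = 6435
h=3: C(13,3)·C(3,2)·C(10,3) = 286·3·120 = 102960
h=5: C(13,5)·C(5,3)·C(8,2) = 1287·10·28 = 360360
h=7: C(13,7)·C(7,4)·C(6,1) = 1716·35·6 = 360360
h=9: C(13,9)·C(9,5)·C(4,0) = 715·126·1 = 90090
Total favorable: 920205
Total paths: 4^13 = 67108864
P = 920205/67108864 = 920205/67108864

Answer: 920205/67108864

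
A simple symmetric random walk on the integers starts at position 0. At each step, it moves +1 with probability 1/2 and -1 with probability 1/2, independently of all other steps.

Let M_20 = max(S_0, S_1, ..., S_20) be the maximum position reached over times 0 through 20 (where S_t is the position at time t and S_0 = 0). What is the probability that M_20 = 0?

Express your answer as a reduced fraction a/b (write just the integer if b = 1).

Answer: 46189/262144

Derivation:
Let M_20 = max(S_0,...,S_20). Use the reflection principle: for j ≥ 1, #{paths with M_20 ≥ j} = #{S_20 ≥ j} + #{S_20 ≥ j+1}.
P(M_20 ≥ 0) = 1 since S_0 = 0, so #{M_20 ≥ 0} = 1048576.
#{M_20 ≥ 1} = #{S_20 ≥ 1} + #{S_20 ≥ 2} = 431910 + 431910 = 863820.
#{M_20 = 0} = 1048576 - 863820 = 184756.
P(M_20 = 0) = 184756/1048576 = 46189/262144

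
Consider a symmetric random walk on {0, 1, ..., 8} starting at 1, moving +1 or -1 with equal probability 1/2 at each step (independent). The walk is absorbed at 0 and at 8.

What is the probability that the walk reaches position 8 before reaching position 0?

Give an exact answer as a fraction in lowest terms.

Symmetric walk (p = 1/2): the harmonic-function argument gives P(hit 8 before 0 | start at 1) = a/N.
P = 1/8 = 1/8

Answer: 1/8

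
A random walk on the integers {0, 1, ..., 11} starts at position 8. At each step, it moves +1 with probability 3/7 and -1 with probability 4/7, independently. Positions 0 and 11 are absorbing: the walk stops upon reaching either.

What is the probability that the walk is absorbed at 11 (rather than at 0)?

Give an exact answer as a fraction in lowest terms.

Answer: 1592325/4017157

Derivation:
Biased walk: p = 3/7, q = 4/7, r = q/p = 4/3
Gambler's ruin: P(hit 11 before 0 | start at 8) = (1 - r^a)/(1 - r^N)
r^8 = 65536/6561; r^11 = 4194304/177147
P = (1 - 65536/6561) / (1 - 4194304/177147) = -58975/6561 / -4017157/177147 = 1592325/4017157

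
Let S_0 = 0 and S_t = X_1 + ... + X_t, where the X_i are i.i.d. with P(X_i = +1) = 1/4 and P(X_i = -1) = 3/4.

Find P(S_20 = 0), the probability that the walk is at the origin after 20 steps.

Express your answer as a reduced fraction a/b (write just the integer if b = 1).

To be at 0 after 20 steps: need exactly 10 steps of +1 and 10 of -1.
Number of such sequences: C(20,10) = 184756
Each has probability (1/4)^10 · (3/4)^10 = 59049/1099511627776
P = 184756 · 59049/1099511627776 = 2727414261/274877906944

Answer: 2727414261/274877906944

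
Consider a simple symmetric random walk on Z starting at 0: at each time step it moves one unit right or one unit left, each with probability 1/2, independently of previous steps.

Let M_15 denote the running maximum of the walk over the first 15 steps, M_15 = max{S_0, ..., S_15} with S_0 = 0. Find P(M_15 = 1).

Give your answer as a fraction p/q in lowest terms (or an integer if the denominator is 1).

Let M_15 = max(S_0,...,S_15). Use the reflection principle: for j ≥ 1, #{paths with M_15 ≥ j} = #{S_15 ≥ j} + #{S_15 ≥ j+1}.
By reflection, #{M_15 ≥ 1} = #{S_15 ≥ 1} + #{S_15 ≥ 2} = 16384 + 9949 = 26333.
#{M_15 ≥ 2} = #{S_15 ≥ 2} + #{S_15 ≥ 3} = 9949 + 9949 = 19898.
#{M_15 = 1} = 26333 - 19898 = 6435.
P(M_15 = 1) = 6435/32768 = 6435/32768

Answer: 6435/32768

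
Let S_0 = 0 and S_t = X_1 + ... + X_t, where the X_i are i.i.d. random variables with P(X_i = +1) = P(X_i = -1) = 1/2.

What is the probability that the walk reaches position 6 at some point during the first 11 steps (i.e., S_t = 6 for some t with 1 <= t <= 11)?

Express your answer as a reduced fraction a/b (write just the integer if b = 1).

Answer: 67/1024

Derivation:
Count via complement. Let g(t,s) = #length-t paths at position s with S_1..S_t all ≠ 6.
g(t,s) = g(t-1,s-1) + g(t-1,s+1) for s ≠ 6; g(t,6) = 0.
t=0: g(0,0)=1
t=1: g(1,-1)=1 g(1,1)=1
t=2: g(2,-2)=1 g(2,0)=2 g(2,2)=1
t=3: g(3,-3)=1 g(3,-1)=3 g(3,1)=3 g(3,3)=1
t=4: g(4,-4)=1 g(4,-2)=4 g(4,0)=6 g(4,2)=4 g(4,4)=1
t=5: g(5,-5)=1 g(5,-3)=5 g(5,-1)=10 g(5,1)=10 g(5,3)=5 g(5,5)=1
t=6: g(6,-6)=1 g(6,-4)=6 g(6,-2)=15 g(6,0)=20 g(6,2)=15 g(6,4)=6
t=7: g(7,-7)=1 g(7,-5)=7 g(7,-3)=21 g(7,-1)=35 g(7,1)=35 g(7,3)=21 g(7,5)=6
t=8: g(8,-8)=1 g(8,-6)=8 g(8,-4)=28 g(8,-2)=56 g(8,0)=70 g(8,2)=56 g(8,4)=27
t=9: g(9,-9)=1 g(9,-7)=9 g(9,-5)=36 g(9,-3)=84 g(9,-1)=126 g(9,1)=126 g(9,3)=83 g(9,5)=27
t=10: g(10,-10)=1 g(10,-8)=10 g(10,-6)=45 g(10,-4)=120 g(10,-2)=210 g(10,0)=252 g(10,2)=209 g(10,4)=110
t=11: g(11,-11)=1 g(11,-9)=11 g(11,-7)=55 g(11,-5)=165 g(11,-3)=330 g(11,-1)=462 g(11,1)=461 g(11,3)=319 g(11,5)=110
Paths never hitting 6: Σ_s g(11,s) = 1914
Paths hitting 6: 2^11 - 1914 = 134
P = 134/2048 = 67/1024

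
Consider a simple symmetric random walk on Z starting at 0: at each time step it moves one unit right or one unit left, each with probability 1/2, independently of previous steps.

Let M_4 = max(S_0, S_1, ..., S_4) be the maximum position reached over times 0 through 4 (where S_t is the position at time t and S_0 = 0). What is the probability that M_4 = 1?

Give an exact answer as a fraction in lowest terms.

Answer: 1/4

Derivation:
Let M_4 = max(S_0,...,S_4). Use the reflection principle: for j ≥ 1, #{paths with M_4 ≥ j} = #{S_4 ≥ j} + #{S_4 ≥ j+1}.
By reflection, #{M_4 ≥ 1} = #{S_4 ≥ 1} + #{S_4 ≥ 2} = 5 + 5 = 10.
#{M_4 ≥ 2} = #{S_4 ≥ 2} + #{S_4 ≥ 3} = 5 + 1 = 6.
#{M_4 = 1} = 10 - 6 = 4.
P(M_4 = 1) = 4/16 = 1/4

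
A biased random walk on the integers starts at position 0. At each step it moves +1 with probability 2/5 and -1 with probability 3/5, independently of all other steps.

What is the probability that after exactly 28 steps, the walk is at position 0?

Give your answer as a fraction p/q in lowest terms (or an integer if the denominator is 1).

To be at 0 after 28 steps: need exactly 14 steps of +1 and 14 of -1.
Number of such sequences: C(28,14) = 40116600
Each has probability (2/5)^14 · (3/5)^14 = 78364164096/37252902984619140625
P = 40116600 · 78364164096/37252902984619140625 = 125748153014943744/1490116119384765625

Answer: 125748153014943744/1490116119384765625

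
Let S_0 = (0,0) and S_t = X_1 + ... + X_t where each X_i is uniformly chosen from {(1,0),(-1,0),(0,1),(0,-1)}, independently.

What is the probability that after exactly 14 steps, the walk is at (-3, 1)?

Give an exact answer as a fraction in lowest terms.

Answer: 3006003/134217728

Derivation:
Let h be the number of horizontal steps (so 14-h are vertical). To end at (-3,1) need (h-3)/2 right-steps and ((14-h)+1)/2 up-steps.
Sum over h with 3 ≤ h ≤ 13, h ≡ 1 (mod 2), 14-h ≡ 1 (mod 2):
h=3: C(14,3)·C(3,0)·C(11,6) = 364·1·462 = 168168
h=5: C(14,5)·C(5,1)·C(9,5) = 2002·5·126 = 1261260
h=7: C(14,7)·C(7,2)·C(7,4) = 3432·21·35 = 2522520
h=9: C(14,9)·C(9,3)·C(5,3) = 2002·84·10 = 1681680
h=11: C(14,11)·C(11,4)·C(3,2) = 364·330·3 = 360360
h=13: C(14,13)·C(13,5)·C(1,1) = 14·1287·1 = 18018
Total favorable: 6012006
Total paths: 4^14 = 268435456
P = 6012006/268435456 = 3006003/134217728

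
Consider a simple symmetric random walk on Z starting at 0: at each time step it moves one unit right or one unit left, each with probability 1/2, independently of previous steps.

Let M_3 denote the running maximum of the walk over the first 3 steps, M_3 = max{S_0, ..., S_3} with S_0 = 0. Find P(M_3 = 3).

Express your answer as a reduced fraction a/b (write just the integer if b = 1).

Answer: 1/8

Derivation:
Let M_3 = max(S_0,...,S_3). Use the reflection principle: for j ≥ 1, #{paths with M_3 ≥ j} = #{S_3 ≥ j} + #{S_3 ≥ j+1}.
By reflection, #{M_3 ≥ 3} = #{S_3 ≥ 3} + #{S_3 ≥ 4} = 1 + 0 = 1.
#{M_3 ≥ 4} = #{S_3 ≥ 4} + #{S_3 ≥ 5} = 0 + 0 = 0.
#{M_3 = 3} = 1 - 0 = 1.
P(M_3 = 3) = 1/8 = 1/8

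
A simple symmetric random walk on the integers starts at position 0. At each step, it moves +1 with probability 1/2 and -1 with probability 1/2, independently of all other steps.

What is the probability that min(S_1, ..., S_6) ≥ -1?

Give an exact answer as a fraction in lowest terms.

Answer: 35/64

Derivation:
Let f(t,s) = #length-t paths at position s with S_1..S_t all ≥ -1.
f(t,s) = f(t-1,s-1) + f(t-1,s+1) for s ≥ -1; f(t,s) = 0 for s < -1.
t=0: f(0,0)=1
t=1: f(1,-1)=1 f(1,1)=1
t=2: f(2,0)=2 f(2,2)=1
t=3: f(3,-1)=2 f(3,1)=3 f(3,3)=1
t=4: f(4,0)=5 f(4,2)=4 f(4,4)=1
t=5: f(5,-1)=5 f(5,1)=9 f(5,3)=5 f(5,5)=1
t=6: f(6,0)=14 f(6,2)=14 f(6,4)=6 f(6,6)=1
Σ_s f(6,s) = 35
P = 35/64 = 35/64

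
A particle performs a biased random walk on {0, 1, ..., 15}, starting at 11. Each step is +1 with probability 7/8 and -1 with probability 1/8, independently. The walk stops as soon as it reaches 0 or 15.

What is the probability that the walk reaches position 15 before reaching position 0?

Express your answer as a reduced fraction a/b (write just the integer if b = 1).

Biased walk: p = 7/8, q = 1/8, r = q/p = 1/7
Gambler's ruin: P(hit 15 before 0 | start at 11) = (1 - r^a)/(1 - r^N)
r^11 = 1/1977326743; r^15 = 1/4747561509943
P = (1 - 1/1977326743) / (1 - 1/4747561509943) = 1977326742/1977326743 / 4747561509942/4747561509943 = 791260251257/791260251657

Answer: 791260251257/791260251657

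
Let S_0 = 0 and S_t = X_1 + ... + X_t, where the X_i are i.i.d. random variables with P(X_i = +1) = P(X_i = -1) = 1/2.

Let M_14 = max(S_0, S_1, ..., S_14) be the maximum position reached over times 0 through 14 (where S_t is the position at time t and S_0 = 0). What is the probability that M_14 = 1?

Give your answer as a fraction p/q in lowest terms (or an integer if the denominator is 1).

Let M_14 = max(S_0,...,S_14). Use the reflection principle: for j ≥ 1, #{paths with M_14 ≥ j} = #{S_14 ≥ j} + #{S_14 ≥ j+1}.
By reflection, #{M_14 ≥ 1} = #{S_14 ≥ 1} + #{S_14 ≥ 2} = 6476 + 6476 = 12952.
#{M_14 ≥ 2} = #{S_14 ≥ 2} + #{S_14 ≥ 3} = 6476 + 3473 = 9949.
#{M_14 = 1} = 12952 - 9949 = 3003.
P(M_14 = 1) = 3003/16384 = 3003/16384

Answer: 3003/16384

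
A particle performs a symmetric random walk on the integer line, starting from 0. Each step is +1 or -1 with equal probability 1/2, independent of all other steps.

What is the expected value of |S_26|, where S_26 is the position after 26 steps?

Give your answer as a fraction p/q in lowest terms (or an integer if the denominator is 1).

S_26 takes values m ≡ 0 (mod 2) with |m| ≤ 26; P(S_26=m) = C(26,(26+m)/2)/2^26.
Total paths: 2^26 = 67108864
Distribution: P(S=-26)=1/67108864, P(S=-24)=26/67108864, P(S=-22)=325/67108864, P(S=-20)=2600/67108864, P(S=-18)=14950/67108864, P(S=-16)=65780/67108864, P(S=-14)=230230/67108864, P(S=-12)=657800/67108864, P(S=-10)=1562275/67108864, P(S=-8)=3124550/67108864, P(S=-6)=5311735/67108864, P(S=-4)=7726160/67108864, P(S=-2)=9657700/67108864, P(S=0)=10400600/67108864, P(S=2)=9657700/67108864, P(S=4)=7726160/67108864, P(S=6)=5311735/67108864, P(S=8)=3124550/67108864, P(S=10)=1562275/67108864, P(S=12)=657800/67108864, P(S=14)=230230/67108864, P(S=16)=65780/67108864, P(S=18)=14950/67108864, P(S=20)=2600/67108864, P(S=22)=325/67108864, P(S=24)=26/67108864, P(S=26)=1/67108864
E[|S_26|] = Σ_m |m|·P(S_26=m) = 270415600/67108864 = 16900975/4194304

Answer: 16900975/4194304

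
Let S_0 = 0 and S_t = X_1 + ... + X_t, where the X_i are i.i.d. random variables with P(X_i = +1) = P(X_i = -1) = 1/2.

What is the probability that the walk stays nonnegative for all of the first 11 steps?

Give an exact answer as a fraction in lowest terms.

Answer: 231/1024

Derivation:
Let f(t,s) = #length-t paths at position s with S_1..S_t all ≥ 0.
f(t,s) = f(t-1,s-1) + f(t-1,s+1) for s ≥ 0; f(t,s) = 0 for s < 0.
t=0: f(0,0)=1
t=1: f(1,1)=1
t=2: f(2,0)=1 f(2,2)=1
t=3: f(3,1)=2 f(3,3)=1
t=4: f(4,0)=2 f(4,2)=3 f(4,4)=1
t=5: f(5,1)=5 f(5,3)=4 f(5,5)=1
t=6: f(6,0)=5 f(6,2)=9 f(6,4)=5 f(6,6)=1
t=7: f(7,1)=14 f(7,3)=14 f(7,5)=6 f(7,7)=1
t=8: f(8,0)=14 f(8,2)=28 f(8,4)=20 f(8,6)=7 f(8,8)=1
t=9: f(9,1)=42 f(9,3)=48 f(9,5)=27 f(9,7)=8 f(9,9)=1
t=10: f(10,0)=42 f(10,2)=90 f(10,4)=75 f(10,6)=35 f(10,8)=9 f(10,10)=1
t=11: f(11,1)=132 f(11,3)=165 f(11,5)=110 f(11,7)=44 f(11,9)=10 f(11,11)=1
Σ_s f(11,s) = 462
P = 462/2048 = 231/1024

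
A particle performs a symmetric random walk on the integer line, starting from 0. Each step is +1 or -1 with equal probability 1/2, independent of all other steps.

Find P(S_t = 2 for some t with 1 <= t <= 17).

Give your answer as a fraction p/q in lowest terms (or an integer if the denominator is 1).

Count via complement. Let g(t,s) = #length-t paths at position s with S_1..S_t all ≠ 2.
g(t,s) = g(t-1,s-1) + g(t-1,s+1) for s ≠ 2; g(t,2) = 0.
t=0: g(0,0)=1
t=1: g(1,-1)=1 g(1,1)=1
t=2: g(2,-2)=1 g(2,0)=2
t=3: g(3,-3)=1 g(3,-1)=3 g(3,1)=2
t=4: g(4,-4)=1 g(4,-2)=4 g(4,0)=5
t=5: g(5,-5)=1 g(5,-3)=5 g(5,-1)=9 g(5,1)=5
t=6: g(6,-6)=1 g(6,-4)=6 g(6,-2)=14 g(6,0)=14
t=7: g(7,-7)=1 g(7,-5)=7 g(7,-3)=20 g(7,-1)=28 g(7,1)=14
t=8: g(8,-8)=1 g(8,-6)=8 g(8,-4)=27 g(8,-2)=48 g(8,0)=42
t=9: g(9,-9)=1 g(9,-7)=9 g(9,-5)=35 g(9,-3)=75 g(9,-1)=90 g(9,1)=42
t=10: g(10,-10)=1 g(10,-8)=10 g(10,-6)=44 g(10,-4)=110 g(10,-2)=165 g(10,0)=132
t=11: g(11,-11)=1 g(11,-9)=11 g(11,-7)=54 g(11,-5)=154 g(11,-3)=275 g(11,-1)=297 g(11,1)=132
t=12: g(12,-12)=1 g(12,-10)=12 g(12,-8)=65 g(12,-6)=208 g(12,-4)=429 g(12,-2)=572 g(12,0)=429
t=13: g(13,-13)=1 g(13,-11)=13 g(13,-9)=77 g(13,-7)=273 g(13,-5)=637 g(13,-3)=1001 g(13,-1)=1001 g(13,1)=429
t=14: g(14,-14)=1 g(14,-12)=14 g(14,-10)=90 g(14,-8)=350 g(14,-6)=910 g(14,-4)=1638 g(14,-2)=2002 g(14,0)=1430
t=15: g(15,-15)=1 g(15,-13)=15 g(15,-11)=104 g(15,-9)=440 g(15,-7)=1260 g(15,-5)=2548 g(15,-3)=3640 g(15,-1)=3432 g(15,1)=1430
t=16: g(16,-16)=1 g(16,-14)=16 g(16,-12)=119 g(16,-10)=544 g(16,-8)=1700 g(16,-6)=3808 g(16,-4)=6188 g(16,-2)=7072 g(16,0)=4862
t=17: g(17,-17)=1 g(17,-15)=17 g(17,-13)=135 g(17,-11)=663 g(17,-9)=2244 g(17,-7)=5508 g(17,-5)=9996 g(17,-3)=13260 g(17,-1)=11934 g(17,1)=4862
Paths never hitting 2: Σ_s g(17,s) = 48620
Paths hitting 2: 2^17 - 48620 = 82452
P = 82452/131072 = 20613/32768

Answer: 20613/32768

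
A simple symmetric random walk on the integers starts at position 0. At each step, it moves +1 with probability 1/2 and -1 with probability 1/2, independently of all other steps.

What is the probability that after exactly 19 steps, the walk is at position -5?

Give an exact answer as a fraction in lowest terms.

To reach position -5 after 19 steps: need 7 steps of +1 and 12 of -1.
Favorable paths: C(19,7) = 50388
Total paths: 2^19 = 524288
P = 50388/524288 = 12597/131072

Answer: 12597/131072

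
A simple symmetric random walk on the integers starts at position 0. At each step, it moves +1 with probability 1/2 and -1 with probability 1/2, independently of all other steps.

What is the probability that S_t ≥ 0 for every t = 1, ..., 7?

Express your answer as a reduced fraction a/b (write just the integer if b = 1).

Let f(t,s) = #length-t paths at position s with S_1..S_t all ≥ 0.
f(t,s) = f(t-1,s-1) + f(t-1,s+1) for s ≥ 0; f(t,s) = 0 for s < 0.
t=0: f(0,0)=1
t=1: f(1,1)=1
t=2: f(2,0)=1 f(2,2)=1
t=3: f(3,1)=2 f(3,3)=1
t=4: f(4,0)=2 f(4,2)=3 f(4,4)=1
t=5: f(5,1)=5 f(5,3)=4 f(5,5)=1
t=6: f(6,0)=5 f(6,2)=9 f(6,4)=5 f(6,6)=1
t=7: f(7,1)=14 f(7,3)=14 f(7,5)=6 f(7,7)=1
Σ_s f(7,s) = 35
P = 35/128 = 35/128

Answer: 35/128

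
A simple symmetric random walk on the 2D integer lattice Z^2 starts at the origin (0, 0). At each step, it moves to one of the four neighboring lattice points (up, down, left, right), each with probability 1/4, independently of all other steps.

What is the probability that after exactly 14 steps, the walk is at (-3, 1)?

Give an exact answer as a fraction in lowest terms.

Let h be the number of horizontal steps (so 14-h are vertical). To end at (-3,1) need (h-3)/2 right-steps and ((14-h)+1)/2 up-steps.
Sum over h with 3 ≤ h ≤ 13, h ≡ 1 (mod 2), 14-h ≡ 1 (mod 2):
h=3: C(14,3)·C(3,0)·C(11,6) = 364·1·462 = 168168
h=5: C(14,5)·C(5,1)·C(9,5) = 2002·5·126 = 1261260
h=7: C(14,7)·C(7,2)·C(7,4) = 3432·21·35 = 2522520
h=9: C(14,9)·C(9,3)·C(5,3) = 2002·84·10 = 1681680
h=11: C(14,11)·C(11,4)·C(3,2) = 364·330·3 = 360360
h=13: C(14,13)·C(13,5)·C(1,1) = 14·1287·1 = 18018
Total favorable: 6012006
Total paths: 4^14 = 268435456
P = 6012006/268435456 = 3006003/134217728

Answer: 3006003/134217728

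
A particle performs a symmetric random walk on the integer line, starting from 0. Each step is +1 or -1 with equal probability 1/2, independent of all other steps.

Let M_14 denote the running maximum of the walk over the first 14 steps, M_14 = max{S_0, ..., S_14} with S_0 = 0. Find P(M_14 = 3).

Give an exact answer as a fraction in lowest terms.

Let M_14 = max(S_0,...,S_14). Use the reflection principle: for j ≥ 1, #{paths with M_14 ≥ j} = #{S_14 ≥ j} + #{S_14 ≥ j+1}.
By reflection, #{M_14 ≥ 3} = #{S_14 ≥ 3} + #{S_14 ≥ 4} = 3473 + 3473 = 6946.
#{M_14 ≥ 4} = #{S_14 ≥ 4} + #{S_14 ≥ 5} = 3473 + 1471 = 4944.
#{M_14 = 3} = 6946 - 4944 = 2002.
P(M_14 = 3) = 2002/16384 = 1001/8192

Answer: 1001/8192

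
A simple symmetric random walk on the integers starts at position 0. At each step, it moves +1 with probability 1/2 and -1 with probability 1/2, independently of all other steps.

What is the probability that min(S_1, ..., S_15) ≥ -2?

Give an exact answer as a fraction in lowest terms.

Let f(t,s) = #length-t paths at position s with S_1..S_t all ≥ -2.
f(t,s) = f(t-1,s-1) + f(t-1,s+1) for s ≥ -2; f(t,s) = 0 for s < -2.
t=0: f(0,0)=1
t=1: f(1,-1)=1 f(1,1)=1
t=2: f(2,-2)=1 f(2,0)=2 f(2,2)=1
t=3: f(3,-1)=3 f(3,1)=3 f(3,3)=1
t=4: f(4,-2)=3 f(4,0)=6 f(4,2)=4 f(4,4)=1
t=5: f(5,-1)=9 f(5,1)=10 f(5,3)=5 f(5,5)=1
t=6: f(6,-2)=9 f(6,0)=19 f(6,2)=15 f(6,4)=6 f(6,6)=1
t=7: f(7,-1)=28 f(7,1)=34 f(7,3)=21 f(7,5)=7 f(7,7)=1
t=8: f(8,-2)=28 f(8,0)=62 f(8,2)=55 f(8,4)=28 f(8,6)=8 f(8,8)=1
t=9: f(9,-1)=90 f(9,1)=117 f(9,3)=83 f(9,5)=36 f(9,7)=9 f(9,9)=1
t=10: f(10,-2)=90 f(10,0)=207 f(10,2)=200 f(10,4)=119 f(10,6)=45 f(10,8)=10 f(10,10)=1
t=11: f(11,-1)=297 f(11,1)=407 f(11,3)=319 f(11,5)=164 f(11,7)=55 f(11,9)=11 f(11,11)=1
t=12: f(12,-2)=297 f(12,0)=704 f(12,2)=726 f(12,4)=483 f(12,6)=219 f(12,8)=66 f(12,10)=12 f(12,12)=1
t=13: f(13,-1)=1001 f(13,1)=1430 f(13,3)=1209 f(13,5)=702 f(13,7)=285 f(13,9)=78 f(13,11)=13 f(13,13)=1
t=14: f(14,-2)=1001 f(14,0)=2431 f(14,2)=2639 f(14,4)=1911 f(14,6)=987 f(14,8)=363 f(14,10)=91 f(14,12)=14 f(14,14)=1
t=15: f(15,-1)=3432 f(15,1)=5070 f(15,3)=4550 f(15,5)=2898 f(15,7)=1350 f(15,9)=454 f(15,11)=105 f(15,13)=15 f(15,15)=1
Σ_s f(15,s) = 17875
P = 17875/32768 = 17875/32768

Answer: 17875/32768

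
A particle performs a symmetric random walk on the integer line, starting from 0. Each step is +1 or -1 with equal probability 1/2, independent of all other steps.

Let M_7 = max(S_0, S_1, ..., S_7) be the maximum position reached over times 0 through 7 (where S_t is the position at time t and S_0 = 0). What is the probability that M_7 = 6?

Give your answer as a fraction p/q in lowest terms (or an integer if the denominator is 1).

Answer: 1/128

Derivation:
Let M_7 = max(S_0,...,S_7). Use the reflection principle: for j ≥ 1, #{paths with M_7 ≥ j} = #{S_7 ≥ j} + #{S_7 ≥ j+1}.
By reflection, #{M_7 ≥ 6} = #{S_7 ≥ 6} + #{S_7 ≥ 7} = 1 + 1 = 2.
#{M_7 ≥ 7} = #{S_7 ≥ 7} + #{S_7 ≥ 8} = 1 + 0 = 1.
#{M_7 = 6} = 2 - 1 = 1.
P(M_7 = 6) = 1/128 = 1/128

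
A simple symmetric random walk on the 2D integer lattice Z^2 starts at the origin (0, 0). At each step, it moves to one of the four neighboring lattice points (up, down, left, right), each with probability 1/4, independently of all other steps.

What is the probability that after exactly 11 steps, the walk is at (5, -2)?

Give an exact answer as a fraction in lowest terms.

Let h be the number of horizontal steps (so 11-h are vertical). To end at (5,-2) need (h+5)/2 right-steps and ((11-h)-2)/2 up-steps.
Sum over h with 5 ≤ h ≤ 9, h ≡ 1 (mod 2), 11-h ≡ 0 (mod 2):
h=5: C(11,5)·C(5,5)·C(6,2) = 462·1·15 = 6930
h=7: C(11,7)·C(7,6)·C(4,1) = 330·7·4 = 9240
h=9: C(11,9)·C(9,7)·C(2,0) = 55·36·1 = 1980
Total favorable: 18150
Total paths: 4^11 = 4194304
P = 18150/4194304 = 9075/2097152

Answer: 9075/2097152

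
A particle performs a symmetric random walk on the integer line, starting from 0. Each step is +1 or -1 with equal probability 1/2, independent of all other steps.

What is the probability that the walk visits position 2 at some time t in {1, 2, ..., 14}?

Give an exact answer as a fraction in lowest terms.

Answer: 9949/16384

Derivation:
Count via complement. Let g(t,s) = #length-t paths at position s with S_1..S_t all ≠ 2.
g(t,s) = g(t-1,s-1) + g(t-1,s+1) for s ≠ 2; g(t,2) = 0.
t=0: g(0,0)=1
t=1: g(1,-1)=1 g(1,1)=1
t=2: g(2,-2)=1 g(2,0)=2
t=3: g(3,-3)=1 g(3,-1)=3 g(3,1)=2
t=4: g(4,-4)=1 g(4,-2)=4 g(4,0)=5
t=5: g(5,-5)=1 g(5,-3)=5 g(5,-1)=9 g(5,1)=5
t=6: g(6,-6)=1 g(6,-4)=6 g(6,-2)=14 g(6,0)=14
t=7: g(7,-7)=1 g(7,-5)=7 g(7,-3)=20 g(7,-1)=28 g(7,1)=14
t=8: g(8,-8)=1 g(8,-6)=8 g(8,-4)=27 g(8,-2)=48 g(8,0)=42
t=9: g(9,-9)=1 g(9,-7)=9 g(9,-5)=35 g(9,-3)=75 g(9,-1)=90 g(9,1)=42
t=10: g(10,-10)=1 g(10,-8)=10 g(10,-6)=44 g(10,-4)=110 g(10,-2)=165 g(10,0)=132
t=11: g(11,-11)=1 g(11,-9)=11 g(11,-7)=54 g(11,-5)=154 g(11,-3)=275 g(11,-1)=297 g(11,1)=132
t=12: g(12,-12)=1 g(12,-10)=12 g(12,-8)=65 g(12,-6)=208 g(12,-4)=429 g(12,-2)=572 g(12,0)=429
t=13: g(13,-13)=1 g(13,-11)=13 g(13,-9)=77 g(13,-7)=273 g(13,-5)=637 g(13,-3)=1001 g(13,-1)=1001 g(13,1)=429
t=14: g(14,-14)=1 g(14,-12)=14 g(14,-10)=90 g(14,-8)=350 g(14,-6)=910 g(14,-4)=1638 g(14,-2)=2002 g(14,0)=1430
Paths never hitting 2: Σ_s g(14,s) = 6435
Paths hitting 2: 2^14 - 6435 = 9949
P = 9949/16384 = 9949/16384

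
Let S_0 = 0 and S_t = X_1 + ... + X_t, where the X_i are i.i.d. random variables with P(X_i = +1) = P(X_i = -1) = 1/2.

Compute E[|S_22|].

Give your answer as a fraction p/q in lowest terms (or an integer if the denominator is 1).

Answer: 969969/262144

Derivation:
S_22 takes values m ≡ 0 (mod 2) with |m| ≤ 22; P(S_22=m) = C(22,(22+m)/2)/2^22.
Total paths: 2^22 = 4194304
Distribution: P(S=-22)=1/4194304, P(S=-20)=22/4194304, P(S=-18)=231/4194304, P(S=-16)=1540/4194304, P(S=-14)=7315/4194304, P(S=-12)=26334/4194304, P(S=-10)=74613/4194304, P(S=-8)=170544/4194304, P(S=-6)=319770/4194304, P(S=-4)=497420/4194304, P(S=-2)=646646/4194304, P(S=0)=705432/4194304, P(S=2)=646646/4194304, P(S=4)=497420/4194304, P(S=6)=319770/4194304, P(S=8)=170544/4194304, P(S=10)=74613/4194304, P(S=12)=26334/4194304, P(S=14)=7315/4194304, P(S=16)=1540/4194304, P(S=18)=231/4194304, P(S=20)=22/4194304, P(S=22)=1/4194304
E[|S_22|] = Σ_m |m|·P(S_22=m) = 15519504/4194304 = 969969/262144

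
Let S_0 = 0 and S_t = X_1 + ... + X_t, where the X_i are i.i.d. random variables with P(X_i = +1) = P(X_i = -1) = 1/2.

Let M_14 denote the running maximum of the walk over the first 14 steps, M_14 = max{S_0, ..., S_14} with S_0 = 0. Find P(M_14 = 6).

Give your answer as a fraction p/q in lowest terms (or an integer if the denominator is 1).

Let M_14 = max(S_0,...,S_14). Use the reflection principle: for j ≥ 1, #{paths with M_14 ≥ j} = #{S_14 ≥ j} + #{S_14 ≥ j+1}.
By reflection, #{M_14 ≥ 6} = #{S_14 ≥ 6} + #{S_14 ≥ 7} = 1471 + 470 = 1941.
#{M_14 ≥ 7} = #{S_14 ≥ 7} + #{S_14 ≥ 8} = 470 + 470 = 940.
#{M_14 = 6} = 1941 - 940 = 1001.
P(M_14 = 6) = 1001/16384 = 1001/16384

Answer: 1001/16384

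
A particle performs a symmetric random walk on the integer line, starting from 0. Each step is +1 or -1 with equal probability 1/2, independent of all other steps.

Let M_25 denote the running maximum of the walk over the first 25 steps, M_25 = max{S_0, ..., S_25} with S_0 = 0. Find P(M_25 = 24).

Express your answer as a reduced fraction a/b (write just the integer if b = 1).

Answer: 1/33554432

Derivation:
Let M_25 = max(S_0,...,S_25). Use the reflection principle: for j ≥ 1, #{paths with M_25 ≥ j} = #{S_25 ≥ j} + #{S_25 ≥ j+1}.
By reflection, #{M_25 ≥ 24} = #{S_25 ≥ 24} + #{S_25 ≥ 25} = 1 + 1 = 2.
#{M_25 ≥ 25} = #{S_25 ≥ 25} + #{S_25 ≥ 26} = 1 + 0 = 1.
#{M_25 = 24} = 2 - 1 = 1.
P(M_25 = 24) = 1/33554432 = 1/33554432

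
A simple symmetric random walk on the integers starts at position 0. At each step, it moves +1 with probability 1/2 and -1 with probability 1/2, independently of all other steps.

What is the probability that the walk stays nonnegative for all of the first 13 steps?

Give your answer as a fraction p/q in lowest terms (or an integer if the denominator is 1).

Let f(t,s) = #length-t paths at position s with S_1..S_t all ≥ 0.
f(t,s) = f(t-1,s-1) + f(t-1,s+1) for s ≥ 0; f(t,s) = 0 for s < 0.
t=0: f(0,0)=1
t=1: f(1,1)=1
t=2: f(2,0)=1 f(2,2)=1
t=3: f(3,1)=2 f(3,3)=1
t=4: f(4,0)=2 f(4,2)=3 f(4,4)=1
t=5: f(5,1)=5 f(5,3)=4 f(5,5)=1
t=6: f(6,0)=5 f(6,2)=9 f(6,4)=5 f(6,6)=1
t=7: f(7,1)=14 f(7,3)=14 f(7,5)=6 f(7,7)=1
t=8: f(8,0)=14 f(8,2)=28 f(8,4)=20 f(8,6)=7 f(8,8)=1
t=9: f(9,1)=42 f(9,3)=48 f(9,5)=27 f(9,7)=8 f(9,9)=1
t=10: f(10,0)=42 f(10,2)=90 f(10,4)=75 f(10,6)=35 f(10,8)=9 f(10,10)=1
t=11: f(11,1)=132 f(11,3)=165 f(11,5)=110 f(11,7)=44 f(11,9)=10 f(11,11)=1
t=12: f(12,0)=132 f(12,2)=297 f(12,4)=275 f(12,6)=154 f(12,8)=54 f(12,10)=11 f(12,12)=1
t=13: f(13,1)=429 f(13,3)=572 f(13,5)=429 f(13,7)=208 f(13,9)=65 f(13,11)=12 f(13,13)=1
Σ_s f(13,s) = 1716
P = 1716/8192 = 429/2048

Answer: 429/2048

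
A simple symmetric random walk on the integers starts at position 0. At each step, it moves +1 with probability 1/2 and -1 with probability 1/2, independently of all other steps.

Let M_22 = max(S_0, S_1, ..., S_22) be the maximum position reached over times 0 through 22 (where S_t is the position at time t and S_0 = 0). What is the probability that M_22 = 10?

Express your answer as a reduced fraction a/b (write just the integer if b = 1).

Answer: 74613/4194304

Derivation:
Let M_22 = max(S_0,...,S_22). Use the reflection principle: for j ≥ 1, #{paths with M_22 ≥ j} = #{S_22 ≥ j} + #{S_22 ≥ j+1}.
By reflection, #{M_22 ≥ 10} = #{S_22 ≥ 10} + #{S_22 ≥ 11} = 110056 + 35443 = 145499.
#{M_22 ≥ 11} = #{S_22 ≥ 11} + #{S_22 ≥ 12} = 35443 + 35443 = 70886.
#{M_22 = 10} = 145499 - 70886 = 74613.
P(M_22 = 10) = 74613/4194304 = 74613/4194304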